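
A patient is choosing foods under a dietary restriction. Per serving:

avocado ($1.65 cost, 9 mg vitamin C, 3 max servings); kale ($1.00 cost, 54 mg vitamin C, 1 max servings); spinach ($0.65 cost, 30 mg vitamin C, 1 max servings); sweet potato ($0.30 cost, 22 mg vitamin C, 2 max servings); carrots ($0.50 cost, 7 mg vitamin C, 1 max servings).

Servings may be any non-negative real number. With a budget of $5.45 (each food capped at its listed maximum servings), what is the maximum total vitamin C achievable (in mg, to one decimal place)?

Vitamin C per dollar: sweet potato 73.33, kale 54, spinach 46.15, carrots 14, avocado 5.455.
Take 2 servings of sweet potato: spends $0.60, +44.0 mg vitamin C (running total 44.0 mg).
Take 1 serving of kale: spends $1.00, +54.0 mg vitamin C (running total 98.0 mg).
Take 1 serving of spinach: spends $0.65, +30.0 mg vitamin C (running total 128.0 mg).
Take 1 serving of carrots: spends $0.50, +7.0 mg vitamin C (running total 135.0 mg).
Take 1.636 servings of avocado: spends $2.70, +14.7 mg vitamin C (running total 149.7 mg).
Filling greedily by vitamin C-per-dollar is optimal for one linear limit, giving 149.7 mg.

149.7 mg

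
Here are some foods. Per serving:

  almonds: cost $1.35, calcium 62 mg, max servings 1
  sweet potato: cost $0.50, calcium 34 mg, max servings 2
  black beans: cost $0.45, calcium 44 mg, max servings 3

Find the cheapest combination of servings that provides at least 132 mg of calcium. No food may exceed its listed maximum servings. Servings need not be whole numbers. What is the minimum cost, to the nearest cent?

$1.35

Cost per mg of calcium: black beans $0.0102, sweet potato $0.0147, almonds $0.0218.
Take 3 servings of black beans: +132.0 mg calcium for $1.35 (total $1.35, still need 0.0 mg).
Filling from the cheapest source first is optimal under one linear minimum: $1.35.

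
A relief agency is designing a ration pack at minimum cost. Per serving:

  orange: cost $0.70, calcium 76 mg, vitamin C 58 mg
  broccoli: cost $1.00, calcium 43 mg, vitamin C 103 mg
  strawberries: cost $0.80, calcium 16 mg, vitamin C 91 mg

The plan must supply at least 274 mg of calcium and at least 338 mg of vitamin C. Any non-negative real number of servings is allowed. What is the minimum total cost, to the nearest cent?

The cheapest plan sits at a corner of the feasible region — with two constraints it uses at most two foods.
orange only: max(274/76, 338/58) = 5.828 servings → $4.08.
broccoli only: max(274/43, 338/103) = 6.372 servings → $6.37.
strawberries only: max(274/16, 338/91) = 17.12 servings → $13.70.
orange + broccoli with both tight: 2.566 servings and 1.837 servings → $3.63.
orange + strawberries with both tight: 3.261 servings and 1.636 servings → $3.59.
broccoli + strawberries: the both-tight solution has a negative serving — not a feasible corner.
The minimum over all feasible corners is $3.59.

$3.59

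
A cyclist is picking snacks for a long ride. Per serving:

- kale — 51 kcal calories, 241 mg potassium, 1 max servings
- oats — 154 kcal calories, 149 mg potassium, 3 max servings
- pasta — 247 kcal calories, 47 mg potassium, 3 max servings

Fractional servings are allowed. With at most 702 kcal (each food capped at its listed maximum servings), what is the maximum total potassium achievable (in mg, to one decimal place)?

724.0 mg

Potassium per kcal: kale 4.725, oats 0.9675, pasta 0.1903.
Take 1 serving of kale: uses 51 kcal, +241.0 mg potassium (running total 241.0 mg).
Take 3 servings of oats: uses 462 kcal, +447.0 mg potassium (running total 688.0 mg).
Take 0.7652 servings of pasta: uses 189 kcal, +36.0 mg potassium (running total 724.0 mg).
Filling greedily by potassium-per-kcal is optimal for one linear limit, giving 724.0 mg.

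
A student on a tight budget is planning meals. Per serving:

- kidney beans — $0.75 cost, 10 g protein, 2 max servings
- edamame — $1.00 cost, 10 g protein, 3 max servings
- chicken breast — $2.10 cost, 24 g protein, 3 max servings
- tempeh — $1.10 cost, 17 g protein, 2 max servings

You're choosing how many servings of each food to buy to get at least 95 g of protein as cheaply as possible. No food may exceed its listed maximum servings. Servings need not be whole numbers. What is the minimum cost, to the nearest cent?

Cost per g of protein: tempeh $0.0647, kidney beans $0.0750, chicken breast $0.0875, edamame $0.1000.
Take 2 servings of tempeh: +34.0 g protein for $2.20 (total $2.20, still need 61.0 g).
Take 2 servings of kidney beans: +20.0 g protein for $1.50 (total $3.70, still need 41.0 g).
Take 1.708 servings of chicken breast: +41.0 g protein for $3.59 (total $7.29, still need 0.0 g).
Filling from the cheapest source first is optimal under one linear minimum: $7.29.

$7.29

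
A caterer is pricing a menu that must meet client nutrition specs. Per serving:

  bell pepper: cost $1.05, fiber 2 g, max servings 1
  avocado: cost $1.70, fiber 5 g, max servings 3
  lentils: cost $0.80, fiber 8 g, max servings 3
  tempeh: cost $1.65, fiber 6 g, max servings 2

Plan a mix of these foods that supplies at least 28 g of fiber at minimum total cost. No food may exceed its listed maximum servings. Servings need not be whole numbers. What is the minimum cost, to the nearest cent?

Cost per g of fiber: lentils $0.1000, tempeh $0.2750, avocado $0.3400, bell pepper $0.5250.
Take 3 servings of lentils: +24.0 g fiber for $2.40 (total $2.40, still need 4.0 g).
Take 0.6667 servings of tempeh: +4.0 g fiber for $1.10 (total $3.50, still need 0.0 g).
Greedy by cheapest-per-g is optimal for a single linear constraint, so the minimum cost is $3.50.

$3.50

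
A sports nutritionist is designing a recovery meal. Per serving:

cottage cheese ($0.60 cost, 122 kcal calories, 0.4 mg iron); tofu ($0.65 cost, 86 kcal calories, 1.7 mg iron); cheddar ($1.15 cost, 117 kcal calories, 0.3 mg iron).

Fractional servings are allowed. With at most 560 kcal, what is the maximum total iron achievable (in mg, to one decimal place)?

11.1 mg

Iron per kcal: tofu 0.01977, cottage cheese 0.003279, cheddar 0.002564.
With no serving limits, spend the whole calories allowance on tofu: 560 kcal / 86 kcal × 1.7 mg = 11.1 mg.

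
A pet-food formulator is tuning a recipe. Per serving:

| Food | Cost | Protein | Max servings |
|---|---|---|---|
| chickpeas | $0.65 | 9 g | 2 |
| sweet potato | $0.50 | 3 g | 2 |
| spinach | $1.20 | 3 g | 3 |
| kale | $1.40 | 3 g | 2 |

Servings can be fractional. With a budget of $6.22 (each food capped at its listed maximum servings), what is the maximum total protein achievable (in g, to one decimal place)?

Protein per dollar: chickpeas 13.85, sweet potato 6, spinach 2.5, kale 2.143.
Take 2 servings of chickpeas: spends $1.30, +18.0 g protein (running total 18.0 g).
Take 2 servings of sweet potato: spends $1.00, +6.0 g protein (running total 24.0 g).
Take 3 servings of spinach: spends $3.60, +9.0 g protein (running total 33.0 g).
Take 0.2286 servings of kale: spends $0.32, +0.7 g protein (running total 33.7 g).
Filling greedily by protein-per-dollar is optimal for one linear limit, giving 33.7 g.

33.7 g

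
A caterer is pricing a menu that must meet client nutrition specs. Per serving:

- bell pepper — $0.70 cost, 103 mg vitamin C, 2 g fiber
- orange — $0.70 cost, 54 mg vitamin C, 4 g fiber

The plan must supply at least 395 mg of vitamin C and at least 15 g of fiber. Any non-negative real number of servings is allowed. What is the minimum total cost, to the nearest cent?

With two linear requirements the optimum uses one or two foods; enumerate the corners.
bell pepper only: max(395/103, 15/2) = 7.5 servings → $5.25.
orange only: max(395/54, 15/4) = 7.315 servings → $5.12.
bell pepper + orange with both tight: 2.533 servings and 2.484 servings → $3.51.
Cheapest feasible corner: $3.51.

$3.51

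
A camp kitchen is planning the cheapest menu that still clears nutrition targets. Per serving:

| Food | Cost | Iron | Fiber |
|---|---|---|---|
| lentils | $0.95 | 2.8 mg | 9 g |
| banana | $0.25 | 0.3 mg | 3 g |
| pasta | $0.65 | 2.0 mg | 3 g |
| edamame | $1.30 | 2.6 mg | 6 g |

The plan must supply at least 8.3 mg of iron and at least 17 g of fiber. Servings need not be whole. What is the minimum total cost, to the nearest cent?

For a min-cost LP with two ≥-constraints, a basic feasible solution has at most two positive variables.
lentils only: max(8.3/2.8, 17/9) = 2.964 servings → $2.82.
banana only: max(8.3/0.3, 17/3) = 27.67 servings → $6.92.
pasta only: max(8.3/2.0, 17/3) = 5.667 servings → $3.68.
edamame only: max(8.3/2.6, 17/6) = 3.192 servings → $4.15.
lentils + banana: the both-tight solution has a negative serving — not a feasible corner.
lentils + pasta with both tight: 0.9479 servings and 2.823 servings → $2.74.
lentils + edamame: the both-tight solution has a negative serving — not a feasible corner.
banana + pasta with both tight: 1.784 servings and 3.882 servings → $2.97.
banana + edamame with both targets exact would need a negative amount; discard.
pasta + edamame with both tight: 1.333 servings and 2.167 servings → $3.68.
Cheapest feasible corner: $2.74.

$2.74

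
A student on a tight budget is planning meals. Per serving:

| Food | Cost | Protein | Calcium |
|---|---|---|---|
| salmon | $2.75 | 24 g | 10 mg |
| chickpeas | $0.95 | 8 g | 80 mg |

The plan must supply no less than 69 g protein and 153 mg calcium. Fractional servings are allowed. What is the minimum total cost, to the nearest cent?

Check every corner: each single food scaled to meet both minima, and each pair solved so both constraints bind.
salmon only: max(69/24, 153/10) = 15.3 servings → $42.08.
chickpeas only: max(69/8, 153/80) = 8.625 servings → $8.19.
salmon + chickpeas with both tight: 2.335 servings and 1.621 servings → $7.96.
So the least-cost plan costs $7.96.

$7.96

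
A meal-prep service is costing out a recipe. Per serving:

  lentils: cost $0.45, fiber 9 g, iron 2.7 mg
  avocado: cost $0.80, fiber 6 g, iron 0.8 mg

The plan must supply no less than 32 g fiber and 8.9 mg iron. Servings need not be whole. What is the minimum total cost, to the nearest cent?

For a min-cost LP with two ≥-constraints, a basic feasible solution has at most two positive variables.
lentils only: max(32/9, 8.9/2.7) = 3.556 servings → $1.60.
avocado only: max(32/6, 8.9/0.8) = 11.12 servings → $8.90.
lentils + avocado with both tight: 3.089 servings and 0.7 servings → $1.95.
So the least-cost plan costs $1.60.

$1.60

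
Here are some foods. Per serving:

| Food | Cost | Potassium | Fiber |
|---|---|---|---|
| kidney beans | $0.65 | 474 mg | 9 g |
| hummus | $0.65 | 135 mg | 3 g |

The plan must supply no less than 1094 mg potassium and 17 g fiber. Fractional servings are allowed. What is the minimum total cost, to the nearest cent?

With two linear requirements the optimum uses one or two foods; enumerate the corners.
kidney beans only: max(1094/474, 17/9) = 2.308 servings → $1.50.
hummus only: max(1094/135, 17/3) = 8.104 servings → $5.27.
kidney beans + hummus with both targets exact would need a negative amount; discard.
So the least-cost plan costs $1.50.

$1.50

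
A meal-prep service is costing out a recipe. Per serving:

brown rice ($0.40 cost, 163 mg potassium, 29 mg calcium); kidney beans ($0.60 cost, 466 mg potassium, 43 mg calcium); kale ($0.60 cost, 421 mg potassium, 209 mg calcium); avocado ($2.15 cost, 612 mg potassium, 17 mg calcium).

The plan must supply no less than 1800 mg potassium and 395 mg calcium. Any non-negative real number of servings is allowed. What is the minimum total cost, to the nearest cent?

$2.40

brown rice only: max(1800/163, 395/29) = 13.62 servings → $5.45.
kidney beans only: max(1800/466, 395/43) = 9.186 servings → $5.51.
kale only: max(1800/421, 395/209) = 4.276 servings → $2.57.
avocado only: max(1800/612, 395/17) = 23.24 servings → $49.96.
brown rice + kidney beans: intersection lies outside the first quadrant.
brown rice + kale with both tight: 9.603 servings and 0.5575 servings → $4.18.
brown rice + avocado with both targets exact would need a negative amount; discard.
kidney beans + kale with both tight: 2.647 servings and 1.345 servings → $2.40.
kidney beans + avocado with both targets exact would need a negative amount; discard.
kale + avocado with both tight: 1.749 servings and 1.738 servings → $4.79.
The minimum over all feasible corners is $2.40.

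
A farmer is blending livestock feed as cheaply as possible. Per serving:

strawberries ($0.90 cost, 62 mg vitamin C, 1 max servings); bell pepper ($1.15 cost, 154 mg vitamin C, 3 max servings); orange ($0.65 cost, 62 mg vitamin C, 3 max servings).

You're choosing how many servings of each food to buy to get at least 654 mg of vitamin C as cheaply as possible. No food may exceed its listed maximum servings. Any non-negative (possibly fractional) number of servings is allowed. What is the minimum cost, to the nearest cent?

Cost per mg of vitamin C: bell pepper $0.0075, orange $0.0105, strawberries $0.0145.
Take 3 servings of bell pepper: +462.0 mg vitamin C for $3.45 (total $3.45, still need 192.0 mg).
Take 3 servings of orange: +186.0 mg vitamin C for $1.95 (total $5.40, still need 6.0 mg).
Take 0.09677 servings of strawberries: +6.0 mg vitamin C for $0.09 (total $5.49, still need 0.0 mg).
Greedy by cheapest-per-mg is optimal for a single linear constraint, so the minimum cost is $5.49.

$5.49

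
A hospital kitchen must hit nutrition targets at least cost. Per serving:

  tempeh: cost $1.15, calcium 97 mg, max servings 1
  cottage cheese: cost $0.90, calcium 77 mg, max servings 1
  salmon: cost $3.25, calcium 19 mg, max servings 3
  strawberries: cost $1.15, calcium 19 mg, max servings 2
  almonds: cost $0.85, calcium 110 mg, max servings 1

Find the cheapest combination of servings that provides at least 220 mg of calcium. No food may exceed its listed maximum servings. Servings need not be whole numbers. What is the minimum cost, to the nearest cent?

Cost per mg of calcium: almonds $0.0077, cottage cheese $0.0117, tempeh $0.0119, strawberries $0.0605, salmon $0.1711.
Take 1 serving of almonds: +110.0 mg calcium for $0.85 (total $0.85, still need 110.0 mg).
Take 1 serving of cottage cheese: +77.0 mg calcium for $0.90 (total $1.75, still need 33.0 mg).
Take 0.3402 servings of tempeh: +33.0 mg calcium for $0.39 (total $2.14, still need 0.0 mg).
Filling from the cheapest source first is optimal under one linear minimum: $2.14.

$2.14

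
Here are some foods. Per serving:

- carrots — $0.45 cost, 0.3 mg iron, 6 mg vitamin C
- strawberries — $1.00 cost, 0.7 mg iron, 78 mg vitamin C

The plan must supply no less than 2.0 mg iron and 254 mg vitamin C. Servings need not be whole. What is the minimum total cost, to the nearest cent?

$3.26

Check every corner: each single food scaled to meet both minima, and each pair solved so both constraints bind.
carrots only: max(2.0/0.3, 254/6) = 42.33 servings → $19.05.
strawberries only: max(2.0/0.7, 254/78) = 3.256 servings → $3.26.
carrots + strawberries: intersection lies outside the first quadrant.
So the least-cost plan costs $3.26.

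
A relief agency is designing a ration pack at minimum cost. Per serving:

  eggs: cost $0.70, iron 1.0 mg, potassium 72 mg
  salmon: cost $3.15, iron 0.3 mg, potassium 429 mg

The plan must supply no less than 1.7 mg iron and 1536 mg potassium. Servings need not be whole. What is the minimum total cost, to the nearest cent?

eggs only: max(1.7/1.0, 1536/72) = 21.33 servings → $14.93.
salmon only: max(1.7/0.3, 1536/429) = 5.667 servings → $17.85.
eggs + salmon with both tight: 0.6591 servings and 3.47 servings → $11.39.
The minimum over all feasible corners is $11.39.

$11.39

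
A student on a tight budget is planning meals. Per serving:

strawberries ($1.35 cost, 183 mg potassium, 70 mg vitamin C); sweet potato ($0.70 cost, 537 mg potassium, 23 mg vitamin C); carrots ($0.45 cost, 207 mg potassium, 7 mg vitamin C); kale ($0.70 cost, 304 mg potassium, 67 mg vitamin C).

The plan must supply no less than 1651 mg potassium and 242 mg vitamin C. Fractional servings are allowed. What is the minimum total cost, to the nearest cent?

$3.12

A basic optimal solution has at most two foods positive. Try each food alone and each pair with both targets met exactly.
strawberries only: max(1651/183, 242/70) = 9.022 servings → $12.18.
sweet potato only: max(1651/537, 242/23) = 10.52 servings → $7.37.
carrots only: max(1651/207, 242/7) = 34.57 servings → $15.56.
kale only: max(1651/304, 242/67) = 5.431 servings → $3.80.
strawberries + sweet potato with both tight: 2.755 servings and 2.135 servings → $5.21.
strawberries + carrots with both tight: 2.917 servings and 5.397 servings → $6.37.
strawberries + kale with both targets exact would need a negative amount; discard.
sweet potato + carrots: intersection lies outside the first quadrant.
sweet potato + kale with both tight: 1.278 servings and 3.173 servings → $3.12.
carrots + kale with both tight: 3.156 servings and 3.282 servings → $3.72.
So the least-cost plan costs $3.12.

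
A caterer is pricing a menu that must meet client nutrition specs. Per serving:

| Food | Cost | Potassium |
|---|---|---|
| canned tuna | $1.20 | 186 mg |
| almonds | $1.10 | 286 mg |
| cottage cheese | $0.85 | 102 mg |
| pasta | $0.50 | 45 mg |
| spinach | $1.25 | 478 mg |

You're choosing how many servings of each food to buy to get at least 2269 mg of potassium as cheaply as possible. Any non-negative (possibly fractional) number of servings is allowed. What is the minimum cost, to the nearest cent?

$5.93

Cost per mg of potassium: spinach $0.0026, almonds $0.0038, canned tuna $0.0065, cottage cheese $0.0083, pasta $0.0111.
With no serving limits, use only spinach: 2269 mg / 478 mg = 4.747 servings × $1.25 = $5.93.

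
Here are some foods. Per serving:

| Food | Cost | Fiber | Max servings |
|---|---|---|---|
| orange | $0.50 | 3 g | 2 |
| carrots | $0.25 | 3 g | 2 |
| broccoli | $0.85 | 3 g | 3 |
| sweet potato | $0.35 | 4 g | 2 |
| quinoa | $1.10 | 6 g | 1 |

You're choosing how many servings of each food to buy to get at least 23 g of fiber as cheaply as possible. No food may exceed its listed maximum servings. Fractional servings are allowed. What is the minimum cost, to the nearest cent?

Cost per g of fiber: carrots $0.0833, sweet potato $0.0875, orange $0.1667, quinoa $0.1833, broccoli $0.2833.
Take 2 servings of carrots: +6.0 g fiber for $0.50 (total $0.50, still need 17.0 g).
Take 2 servings of sweet potato: +8.0 g fiber for $0.70 (total $1.20, still need 9.0 g).
Take 2 servings of orange: +6.0 g fiber for $1.00 (total $2.20, still need 3.0 g).
Take 0.5 servings of quinoa: +3.0 g fiber for $0.55 (total $2.75, still need 0.0 g).
Filling from the cheapest source first is optimal under one linear minimum: $2.75.

$2.75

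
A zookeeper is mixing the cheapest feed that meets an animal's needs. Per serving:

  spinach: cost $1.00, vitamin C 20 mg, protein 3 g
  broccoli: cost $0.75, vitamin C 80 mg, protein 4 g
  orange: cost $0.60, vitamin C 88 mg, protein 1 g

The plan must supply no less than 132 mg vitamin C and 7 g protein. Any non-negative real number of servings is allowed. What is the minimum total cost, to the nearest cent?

spinach only: max(132/20, 7/3) = 6.6 servings → $6.60.
broccoli only: max(132/80, 7/4) = 1.75 servings → $1.31.
orange only: max(132/88, 7/1) = 7 servings → $4.20.
spinach + broccoli with both tight: 0.2 servings and 1.6 servings → $1.40.
spinach + orange with both tight: 1.984 servings and 1.049 servings → $2.61.
broccoli + orange: intersection lies outside the first quadrant.
So the least-cost plan costs $1.31.

$1.31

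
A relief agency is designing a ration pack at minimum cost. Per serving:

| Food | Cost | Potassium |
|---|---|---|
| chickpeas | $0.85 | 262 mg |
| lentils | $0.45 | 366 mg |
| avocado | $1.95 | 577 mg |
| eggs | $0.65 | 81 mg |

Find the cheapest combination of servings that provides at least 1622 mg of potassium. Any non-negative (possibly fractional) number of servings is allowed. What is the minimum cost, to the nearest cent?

$1.99

Cost per mg of potassium: lentils $0.0012, chickpeas $0.0032, avocado $0.0034, eggs $0.0080.
With no serving limits, use only lentils: 1622 mg / 366 mg = 4.432 servings × $0.45 = $1.99.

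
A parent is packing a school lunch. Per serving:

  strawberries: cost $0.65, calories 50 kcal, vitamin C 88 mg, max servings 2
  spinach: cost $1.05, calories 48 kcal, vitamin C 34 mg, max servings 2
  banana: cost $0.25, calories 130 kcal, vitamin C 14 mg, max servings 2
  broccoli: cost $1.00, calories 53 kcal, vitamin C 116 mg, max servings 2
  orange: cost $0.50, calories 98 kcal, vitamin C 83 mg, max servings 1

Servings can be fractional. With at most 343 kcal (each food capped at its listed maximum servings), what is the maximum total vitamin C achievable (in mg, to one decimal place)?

518.6 mg

Vitamin C per kcal: broccoli 2.189, strawberries 1.76, orange 0.8469, spinach 0.7083, banana 0.1077.
Take 2 servings of broccoli: uses 106 kcal, +232.0 mg vitamin C (running total 232.0 mg).
Take 2 servings of strawberries: uses 100 kcal, +176.0 mg vitamin C (running total 408.0 mg).
Take 1 serving of orange: uses 98 kcal, +83.0 mg vitamin C (running total 491.0 mg).
Take 0.8125 servings of spinach: uses 39 kcal, +27.6 mg vitamin C (running total 518.6 mg).
Greedy by best ratio exhausts the calories allowance optimally: 518.6 mg.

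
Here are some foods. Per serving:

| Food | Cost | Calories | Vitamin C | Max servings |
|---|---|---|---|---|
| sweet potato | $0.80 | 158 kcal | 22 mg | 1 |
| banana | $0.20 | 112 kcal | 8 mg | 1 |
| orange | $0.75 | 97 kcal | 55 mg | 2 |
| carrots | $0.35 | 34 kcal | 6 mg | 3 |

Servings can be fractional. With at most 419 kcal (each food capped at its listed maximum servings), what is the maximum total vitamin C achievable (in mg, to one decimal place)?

145.1 mg

Vitamin C per kcal: orange 0.567, carrots 0.1765, sweet potato 0.1392, banana 0.07143.
Take 2 servings of orange: uses 194 kcal, +110.0 mg vitamin C (running total 110.0 mg).
Take 3 servings of carrots: uses 102 kcal, +18.0 mg vitamin C (running total 128.0 mg).
Take 0.7785 servings of sweet potato: uses 123 kcal, +17.1 mg vitamin C (running total 145.1 mg).
Filling greedily by vitamin C-per-kcal is optimal for one linear limit, giving 145.1 mg.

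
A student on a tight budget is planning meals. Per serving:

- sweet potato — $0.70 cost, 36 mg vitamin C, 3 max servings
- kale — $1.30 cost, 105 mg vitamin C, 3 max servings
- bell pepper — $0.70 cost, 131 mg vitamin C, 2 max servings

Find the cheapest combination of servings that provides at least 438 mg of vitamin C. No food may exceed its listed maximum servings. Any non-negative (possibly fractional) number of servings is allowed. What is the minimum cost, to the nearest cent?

Cost per mg of vitamin C: bell pepper $0.0053, kale $0.0124, sweet potato $0.0194.
Take 2 servings of bell pepper: +262.0 mg vitamin C for $1.40 (total $1.40, still need 176.0 mg).
Take 1.676 servings of kale: +176.0 mg vitamin C for $2.18 (total $3.58, still need 0.0 mg).
Greedy by cheapest-per-mg is optimal for a single linear constraint, so the minimum cost is $3.58.

$3.58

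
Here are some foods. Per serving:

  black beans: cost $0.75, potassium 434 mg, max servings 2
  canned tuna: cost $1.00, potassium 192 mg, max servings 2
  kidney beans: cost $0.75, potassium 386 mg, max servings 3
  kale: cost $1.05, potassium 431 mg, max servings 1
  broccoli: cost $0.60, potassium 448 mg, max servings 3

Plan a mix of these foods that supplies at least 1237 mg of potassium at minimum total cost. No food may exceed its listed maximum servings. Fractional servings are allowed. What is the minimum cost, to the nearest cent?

$1.66

Cost per mg of potassium: broccoli $0.0013, black beans $0.0017, kidney beans $0.0019, kale $0.0024, canned tuna $0.0052.
Take 2.761 servings of broccoli: +1237.0 mg potassium for $1.66 (total $1.66, still need 0.0 mg).
Filling from the cheapest source first is optimal under one linear minimum: $1.66.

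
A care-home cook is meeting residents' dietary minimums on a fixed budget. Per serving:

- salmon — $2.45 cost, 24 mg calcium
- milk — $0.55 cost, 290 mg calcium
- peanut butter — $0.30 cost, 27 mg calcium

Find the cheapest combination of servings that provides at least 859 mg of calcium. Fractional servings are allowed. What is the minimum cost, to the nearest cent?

Cost per mg of calcium: milk $0.0019, peanut butter $0.0111, salmon $0.1021.
With no serving limits, use only milk: 859 mg / 290 mg = 2.962 servings × $0.55 = $1.63.

$1.63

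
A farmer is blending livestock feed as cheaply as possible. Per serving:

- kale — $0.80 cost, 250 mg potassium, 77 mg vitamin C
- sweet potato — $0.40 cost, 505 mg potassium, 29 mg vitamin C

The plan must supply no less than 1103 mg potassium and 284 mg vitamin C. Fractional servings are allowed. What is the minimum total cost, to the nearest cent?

$2.99

An LP optimum is at a vertex; with two nutrient constraints at most two foods are used. Check each candidate.
kale only: max(1103/250, 284/77) = 4.412 servings → $3.53.
sweet potato only: max(1103/505, 284/29) = 9.793 servings → $3.92.
kale + sweet potato with both tight: 3.522 servings and 0.4404 servings → $2.99.
The minimum over all feasible corners is $2.99.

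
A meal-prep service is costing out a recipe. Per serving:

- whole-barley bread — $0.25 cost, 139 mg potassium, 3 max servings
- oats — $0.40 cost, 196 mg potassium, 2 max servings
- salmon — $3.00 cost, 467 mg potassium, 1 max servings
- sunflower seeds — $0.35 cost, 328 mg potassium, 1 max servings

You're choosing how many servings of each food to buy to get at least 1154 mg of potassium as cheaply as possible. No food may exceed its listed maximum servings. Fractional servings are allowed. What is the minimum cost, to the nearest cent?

Cost per mg of potassium: sunflower seeds $0.0011, whole-barley bread $0.0018, oats $0.0020, salmon $0.0064.
Take 1 serving of sunflower seeds: +328.0 mg potassium for $0.35 (total $0.35, still need 826.0 mg).
Take 3 servings of whole-barley bread: +417.0 mg potassium for $0.75 (total $1.10, still need 409.0 mg).
Take 2 servings of oats: +392.0 mg potassium for $0.80 (total $1.90, still need 17.0 mg).
Take 0.0364 servings of salmon: +17.0 mg potassium for $0.11 (total $2.01, still need 0.0 mg).
Greedy by cheapest-per-mg is optimal for a single linear constraint, so the minimum cost is $2.01.

$2.01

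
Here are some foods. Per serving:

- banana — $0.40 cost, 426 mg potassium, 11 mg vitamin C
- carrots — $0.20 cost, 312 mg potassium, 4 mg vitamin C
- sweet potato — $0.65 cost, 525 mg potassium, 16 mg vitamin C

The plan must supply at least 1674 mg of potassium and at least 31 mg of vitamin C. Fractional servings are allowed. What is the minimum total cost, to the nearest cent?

The cheapest plan sits at a corner of the feasible region — with two constraints it uses at most two foods.
banana only: max(1674/426, 31/11) = 3.93 servings → $1.57.
carrots only: max(1674/312, 31/4) = 7.75 servings → $1.55.
sweet potato only: max(1674/525, 31/16) = 3.189 servings → $2.07.
banana + carrots with both tight: 1.722 servings and 3.014 servings → $1.29.
banana + sweet potato with both targets exact would need a negative amount; discard.
carrots + sweet potato with both tight: 3.634 servings and 1.029 servings → $1.40.
The minimum over all feasible corners is $1.29.

$1.29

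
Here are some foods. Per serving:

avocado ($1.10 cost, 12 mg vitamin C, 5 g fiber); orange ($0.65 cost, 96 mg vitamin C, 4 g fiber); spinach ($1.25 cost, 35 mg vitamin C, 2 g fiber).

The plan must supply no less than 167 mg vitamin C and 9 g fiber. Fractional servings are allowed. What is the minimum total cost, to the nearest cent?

$1.46

Check every corner: each single food scaled to meet both minima, and each pair solved so both constraints bind.
avocado only: max(167/12, 9/5) = 13.92 servings → $15.31.
orange only: max(167/96, 9/4) = 2.25 servings → $1.46.
spinach only: max(167/35, 9/2) = 4.771 servings → $5.96.
avocado + orange with both tight: 0.4537 servings and 1.683 servings → $1.59.
avocado + spinach: intersection lies outside the first quadrant.
orange + spinach with both tight: 0.3654 servings and 3.769 servings → $4.95.
The minimum over all feasible corners is $1.46.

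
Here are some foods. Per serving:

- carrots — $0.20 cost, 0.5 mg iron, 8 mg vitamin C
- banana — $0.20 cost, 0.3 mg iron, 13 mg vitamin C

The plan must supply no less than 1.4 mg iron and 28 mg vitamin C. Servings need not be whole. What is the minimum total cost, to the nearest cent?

The cheapest plan sits at a corner of the feasible region — with two constraints it uses at most two foods.
carrots only: max(1.4/0.5, 28/8) = 3.5 servings → $0.70.
banana only: max(1.4/0.3, 28/13) = 4.667 servings → $0.93.
carrots + banana with both tight: 2.39 servings and 0.6829 servings → $0.61.
So the least-cost plan costs $0.61.

$0.61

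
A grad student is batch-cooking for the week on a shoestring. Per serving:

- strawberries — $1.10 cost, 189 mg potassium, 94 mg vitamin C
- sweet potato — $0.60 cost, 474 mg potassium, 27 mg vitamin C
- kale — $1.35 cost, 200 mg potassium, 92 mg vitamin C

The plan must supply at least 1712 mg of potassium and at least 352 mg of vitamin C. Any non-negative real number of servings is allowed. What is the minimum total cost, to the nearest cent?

$4.80

Two binding constraints pin down two serving amounts, so the optimal mix uses at most two foods. The candidates are each food alone (scaled to the tighter of potassium/vitamin C) and each pair with both constraints tight.
strawberries only: max(1712/189, 352/94) = 9.058 servings → $9.96.
sweet potato only: max(1712/474, 352/27) = 13.04 servings → $7.82.
kale only: max(1712/200, 352/92) = 8.56 servings → $11.56.
strawberries + sweet potato with both tight: 3.057 servings and 2.393 servings → $4.80.
strawberries + kale: the both-tight solution has a negative serving — not a feasible corner.
sweet potato + kale with both tight: 2.28 servings and 3.157 servings → $5.63.
Cheapest feasible corner: $4.80.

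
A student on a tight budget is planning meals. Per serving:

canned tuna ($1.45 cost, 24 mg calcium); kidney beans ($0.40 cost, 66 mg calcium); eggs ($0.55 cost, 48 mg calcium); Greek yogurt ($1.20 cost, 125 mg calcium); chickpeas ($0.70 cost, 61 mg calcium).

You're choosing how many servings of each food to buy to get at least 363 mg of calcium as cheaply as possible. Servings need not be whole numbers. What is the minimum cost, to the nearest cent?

$2.20

Cost per mg of calcium: kidney beans $0.0061, Greek yogurt $0.0096, eggs $0.0115, chickpeas $0.0115, canned tuna $0.0604.
With no serving limits, use only kidney beans: 363 mg / 66 mg = 5.5 servings × $0.40 = $2.20.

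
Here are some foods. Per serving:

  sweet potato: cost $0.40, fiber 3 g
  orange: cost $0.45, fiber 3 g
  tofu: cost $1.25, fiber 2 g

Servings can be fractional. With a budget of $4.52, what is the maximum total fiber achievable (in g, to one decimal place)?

33.9 g

Fiber per dollar: sweet potato 7.5, orange 6.667, tofu 1.6.
With no serving limits, spend the whole cost allowance on sweet potato: $4.52 / $0.40 × 3 g = 33.9 g.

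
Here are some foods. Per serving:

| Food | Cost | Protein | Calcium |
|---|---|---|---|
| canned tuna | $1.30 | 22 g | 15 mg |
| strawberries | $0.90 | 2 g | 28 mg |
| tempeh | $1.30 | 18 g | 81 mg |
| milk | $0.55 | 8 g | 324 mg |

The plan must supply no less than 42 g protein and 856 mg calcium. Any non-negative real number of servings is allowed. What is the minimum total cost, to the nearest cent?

$2.68

An LP optimum is at a vertex; with two nutrient constraints at most two foods are used. Check each candidate.
canned tuna only: max(42/22, 856/15) = 57.07 servings → $74.19.
strawberries only: max(42/2, 856/28) = 30.57 servings → $27.51.
tempeh only: max(42/18, 856/81) = 10.57 servings → $13.74.
milk only: max(42/8, 856/324) = 5.25 servings → $2.89.
canned tuna + strawberries: the both-tight solution has a negative serving — not a feasible corner.
canned tuna + tempeh: intersection lies outside the first quadrant.
canned tuna + milk with both tight: 0.9646 servings and 2.597 servings → $2.68.
strawberries + tempeh: the both-tight solution has a negative serving — not a feasible corner.
strawberries + milk with both tight: 15.94 servings and 1.264 servings → $15.04.
tempeh + milk with both tight: 1.304 servings and 2.316 servings → $2.97.
The minimum over all feasible corners is $2.68.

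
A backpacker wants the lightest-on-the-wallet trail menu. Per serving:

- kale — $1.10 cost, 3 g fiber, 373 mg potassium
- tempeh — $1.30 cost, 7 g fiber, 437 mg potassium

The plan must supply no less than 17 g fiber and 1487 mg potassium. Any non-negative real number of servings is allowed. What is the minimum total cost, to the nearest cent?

For a min-cost LP with two ≥-constraints, a basic feasible solution has at most two positive variables.
kale only: max(17/3, 1487/373) = 5.667 servings → $6.23.
tempeh only: max(17/7, 1487/437) = 3.403 servings → $4.42.
kale + tempeh with both tight: 2.292 servings and 1.446 servings → $4.40.
Cheapest feasible corner: $4.40.

$4.40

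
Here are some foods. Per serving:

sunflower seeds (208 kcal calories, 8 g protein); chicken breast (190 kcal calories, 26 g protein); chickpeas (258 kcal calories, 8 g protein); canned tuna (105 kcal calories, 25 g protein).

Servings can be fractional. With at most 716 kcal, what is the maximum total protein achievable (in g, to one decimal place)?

Protein per kcal: canned tuna 0.2381, chicken breast 0.1368, sunflower seeds 0.03846, chickpeas 0.03101.
With no serving limits, spend the whole calories allowance on canned tuna: 716 kcal / 105 kcal × 25 g = 170.5 g.

170.5 g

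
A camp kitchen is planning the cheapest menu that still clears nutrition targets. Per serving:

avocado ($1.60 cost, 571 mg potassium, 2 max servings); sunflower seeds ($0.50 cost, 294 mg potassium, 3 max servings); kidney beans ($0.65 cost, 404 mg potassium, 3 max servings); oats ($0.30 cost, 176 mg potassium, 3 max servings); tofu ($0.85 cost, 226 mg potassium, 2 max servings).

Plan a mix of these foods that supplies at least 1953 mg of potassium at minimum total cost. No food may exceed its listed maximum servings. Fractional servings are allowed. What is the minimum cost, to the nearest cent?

Cost per mg of potassium: kidney beans $0.0016, sunflower seeds $0.0017, oats $0.0017, avocado $0.0028, tofu $0.0038.
Take 3 servings of kidney beans: +1212.0 mg potassium for $1.95 (total $1.95, still need 741.0 mg).
Take 2.52 servings of sunflower seeds: +741.0 mg potassium for $1.26 (total $3.21, still need 0.0 mg).
Filling from the cheapest source first is optimal under one linear minimum: $3.21.

$3.21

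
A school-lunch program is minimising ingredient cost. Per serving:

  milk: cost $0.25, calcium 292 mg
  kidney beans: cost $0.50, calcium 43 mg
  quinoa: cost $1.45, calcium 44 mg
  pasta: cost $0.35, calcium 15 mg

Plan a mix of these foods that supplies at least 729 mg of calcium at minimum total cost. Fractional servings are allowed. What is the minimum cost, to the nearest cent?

$0.62

Cost per mg of calcium: milk $0.0009, kidney beans $0.0116, pasta $0.0233, quinoa $0.0330.
With no serving limits, use only milk: 729 mg / 292 mg = 2.497 servings × $0.25 = $0.62.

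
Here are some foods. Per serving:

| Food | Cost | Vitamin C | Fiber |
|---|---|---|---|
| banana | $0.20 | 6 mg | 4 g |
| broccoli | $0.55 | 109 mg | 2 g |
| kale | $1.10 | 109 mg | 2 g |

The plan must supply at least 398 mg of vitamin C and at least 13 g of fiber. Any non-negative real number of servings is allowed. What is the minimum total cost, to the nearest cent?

An LP optimum is at a vertex; with two nutrient constraints at most two foods are used. Check each candidate.
banana only: max(398/6, 13/4) = 66.33 servings → $13.27.
broccoli only: max(398/109, 13/2) = 6.5 servings → $3.58.
kale only: max(398/109, 13/2) = 6.5 servings → $7.15.
banana + broccoli with both tight: 1.465 servings and 3.571 servings → $2.26.
banana + kale with both tight: 1.465 servings and 3.571 servings → $4.22.
broccoli + kale (both tight): parallel constraints — no distinct corner.
So the least-cost plan costs $2.26.

$2.26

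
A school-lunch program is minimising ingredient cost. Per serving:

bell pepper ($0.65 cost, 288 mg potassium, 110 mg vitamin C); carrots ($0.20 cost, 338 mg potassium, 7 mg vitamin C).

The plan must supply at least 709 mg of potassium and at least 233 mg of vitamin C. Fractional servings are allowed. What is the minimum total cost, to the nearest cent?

$1.43

bell pepper only: max(709/288, 233/110) = 2.462 servings → $1.60.
carrots only: max(709/338, 233/7) = 33.29 servings → $6.66.
bell pepper + carrots with both tight: 2.098 servings and 0.3096 servings → $1.43.
Cheapest feasible corner: $1.43.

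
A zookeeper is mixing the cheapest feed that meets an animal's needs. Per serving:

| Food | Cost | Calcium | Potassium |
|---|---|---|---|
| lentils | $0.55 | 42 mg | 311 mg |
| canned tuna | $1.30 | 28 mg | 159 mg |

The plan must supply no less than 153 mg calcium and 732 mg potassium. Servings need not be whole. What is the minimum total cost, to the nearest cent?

$2.00

A basic optimal solution has at most two foods positive. Try each food alone and each pair with both targets met exactly.
lentils only: max(153/42, 732/311) = 3.643 servings → $2.00.
canned tuna only: max(153/28, 732/159) = 5.464 servings → $7.10.
lentils + canned tuna: the both-tight solution has a negative serving — not a feasible corner.
Cheapest feasible corner: $2.00.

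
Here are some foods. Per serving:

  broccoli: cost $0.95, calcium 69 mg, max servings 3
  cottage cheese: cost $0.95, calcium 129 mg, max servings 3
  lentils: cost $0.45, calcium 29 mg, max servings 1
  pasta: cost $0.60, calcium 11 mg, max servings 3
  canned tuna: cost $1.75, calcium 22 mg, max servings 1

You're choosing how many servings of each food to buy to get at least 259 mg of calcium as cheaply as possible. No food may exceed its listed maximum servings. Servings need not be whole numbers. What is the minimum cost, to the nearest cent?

$1.91

Cost per mg of calcium: cottage cheese $0.0074, broccoli $0.0138, lentils $0.0155, pasta $0.0545, canned tuna $0.0795.
Take 2.008 servings of cottage cheese: +259.0 mg calcium for $1.91 (total $1.91, still need 0.0 mg).
Greedy by cheapest-per-mg is optimal for a single linear constraint, so the minimum cost is $1.91.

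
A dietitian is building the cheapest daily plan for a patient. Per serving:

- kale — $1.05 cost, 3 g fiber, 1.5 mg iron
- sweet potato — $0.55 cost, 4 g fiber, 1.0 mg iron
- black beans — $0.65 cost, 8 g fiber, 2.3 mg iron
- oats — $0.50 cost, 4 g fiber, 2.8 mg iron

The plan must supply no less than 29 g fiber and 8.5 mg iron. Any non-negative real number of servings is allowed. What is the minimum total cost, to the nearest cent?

$2.37

A basic optimal solution has at most two foods positive. Try each food alone and each pair with both targets met exactly.
kale only: max(29/3, 8.5/1.5) = 9.667 servings → $10.15.
sweet potato only: max(29/4, 8.5/1.0) = 8.5 servings → $4.67.
black beans only: max(29/8, 8.5/2.3) = 3.696 servings → $2.40.
oats only: max(29/4, 8.5/2.8) = 7.25 servings → $3.62.
kale + sweet potato with both tight: 1.667 servings and 6 servings → $5.05.
kale + black beans with both tight: 0.2549 servings and 3.529 servings → $2.56.
kale + oats: intersection lies outside the first quadrant.
sweet potato + black beans: intersection lies outside the first quadrant.
sweet potato + oats with both tight: 6.556 servings and 0.6944 servings → $3.95.
black beans + oats with both tight: 3.576 servings and 0.09848 servings → $2.37.
Cheapest feasible corner: $2.37.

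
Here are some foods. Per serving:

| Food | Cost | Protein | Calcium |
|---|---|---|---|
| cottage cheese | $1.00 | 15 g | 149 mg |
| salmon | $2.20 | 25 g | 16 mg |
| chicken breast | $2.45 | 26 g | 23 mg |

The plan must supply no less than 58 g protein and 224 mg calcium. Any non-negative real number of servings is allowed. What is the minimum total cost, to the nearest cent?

The cheapest plan sits at a corner of the feasible region — with two constraints it uses at most two foods.
cottage cheese only: max(58/15, 224/149) = 3.867 servings → $3.87.
salmon only: max(58/25, 224/16) = 14 servings → $30.80.
chicken breast only: max(58/26, 224/23) = 9.739 servings → $23.86.
cottage cheese + salmon with both tight: 1.341 servings and 1.516 servings → $4.68.
cottage cheese + chicken breast with both tight: 1.272 servings and 1.497 servings → $4.94.
salmon + chicken breast: intersection lies outside the first quadrant.
So the least-cost plan costs $3.87.

$3.87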